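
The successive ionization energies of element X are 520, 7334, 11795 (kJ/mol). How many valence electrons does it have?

1

Look for the largest jump between consecutive ionization energies: IE2/IE1 ≈ 14.1, far larger than any earlier ratio.
That jump marks the point where a core electron is being removed. So the atom has 1 valence electron.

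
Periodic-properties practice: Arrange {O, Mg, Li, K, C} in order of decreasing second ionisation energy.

Li > O > K > C > Mg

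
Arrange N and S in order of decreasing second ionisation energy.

N > S

After 1 electron has been removed, what remains? N⁺ still has 4 valence electrons; S⁺ still has 5 valence electrons.
All are still removing valence electrons, so compare the +1 ions as you would atoms: IE_2 generally rises across a period (higher Z_eff) and falls down a group (larger shell), subject to the usual subshell exceptions.
Valence configurations: N⁺ [He]2s²2p², S⁺ [Ne]3s²3p³.
The numbers (kJ/mol): N 2856, S 2252.
Overall IE_2 order: S < N.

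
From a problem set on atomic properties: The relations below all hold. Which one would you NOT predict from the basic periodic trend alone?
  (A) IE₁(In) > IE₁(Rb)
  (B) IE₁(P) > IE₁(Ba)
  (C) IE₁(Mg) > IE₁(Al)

The general trend: first ionisation energy increases across a period and decreases down a group.
(A) In (period 5, group 13) vs Rb (period 5, group 1): the stated order agrees with the simple trend.
(B) P (period 3, group 15) vs Ba (period 6, group 2): the stated order agrees with the simple trend.
(C) Mg (period 3, group 2) vs Al (period 3, group 13): the stated order contradicts the simple trend.
The exception is (C): Al's single 3p electron is easier to remove than one from Mg's filled 3s².

(C)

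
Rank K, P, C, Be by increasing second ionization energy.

The second ionization energy removes an electron from the +1 ion. For each element: K⁺ is the bare [Ar] core; P⁺ still has 4 valence electrons; C⁺ still has 3 valence electrons; Be⁺ still has 1 valence electron.
Breaking into a closed-shell core is much more expensive than removing a leftover valence electron — K has the largest IE_2 here.
Valence configurations: P⁺ [Ne]3s²3p², C⁺ [He]2s²2p¹, Be⁺ [He]2s¹.
Approximate IE_2 values (kJ/mol): K 3052, P 1907, C 2353, Be 1757.
Overall IE_2 order: Be < P < C < K.

Be < P < C < K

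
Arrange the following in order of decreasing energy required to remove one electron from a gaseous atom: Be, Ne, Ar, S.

Ne, Ar, S, Be

Be is in period 2, group 2; Ne is in period 2, group 18; S is in period 3, group 16; Ar is in period 3, group 18.
First ionization energy rises across a period (greater Z_eff holds electrons more tightly) and falls down a group (valence electrons are farther from the nucleus).
These span different periods and groups, so the two trends combine.
S > Be: the two effects oppose for this pair; the across-period effect wins (1000 vs 900 kJ/mol).
Ar > S: both are in period 3; the period trend gives Ar the larger value.
Ne > Ar: they share group 18; the group trend gives Ne the larger value.
For reference (kJ/mol): Be 900, Ne 2081, S 1000, Ar 1521.
So from highest to lowest: Ne > Ar > S > Be.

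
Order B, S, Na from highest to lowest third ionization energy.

IE_3 is the cost of taking one more electron from the +2 cation: B²⁺ still has 1 valence electron; S²⁺ still has 4 valence electrons; Na²⁺ is already 1 electron into the core.
Core electrons are held far more tightly than valence electrons, so Na tops the IE_3 order.
Valence configurations: B²⁺ [He]2s¹, S²⁺ [Ne]3s²3p².
The numbers (kJ/mol): B 3660, S 3357, Na 6910.
Putting it together, IE_3: S < B < Na.

Na, B, S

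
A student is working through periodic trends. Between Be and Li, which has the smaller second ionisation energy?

IE_2 is the cost of taking one more electron from the +1 cation: Be⁺ still has 1 valence electron; Li⁺ is the bare [He] core.
Core electrons are held far more tightly than valence electrons, so Li tops the IE_2 order.
Tabulated IE_2 (kJ/mol): Be 1757, Li 7298.
So the second ionization energies run Be < Li.

Be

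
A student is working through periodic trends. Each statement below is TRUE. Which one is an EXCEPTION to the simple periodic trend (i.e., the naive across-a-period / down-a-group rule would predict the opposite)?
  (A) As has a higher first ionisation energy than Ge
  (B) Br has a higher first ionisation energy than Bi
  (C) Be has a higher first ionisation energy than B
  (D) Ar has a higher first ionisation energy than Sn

The general trend: first ionisation energy increases across a period and decreases down a group.
(A) As (period 4, group 15) vs Ge (period 4, group 14): the stated order agrees with the simple trend.
(B) Br (period 4, group 17) vs Bi (period 6, group 15): the stated order agrees with the simple trend.
(C) Be (period 2, group 2) vs B (period 2, group 13): the stated order contradicts the simple trend.
(D) Ar (period 3, group 18) vs Sn (period 5, group 14): the stated order agrees with the simple trend.
The exception is (C): removing B's lone 2p electron is easier than breaking Be's filled 2s².

(C)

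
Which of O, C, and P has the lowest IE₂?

P

Consider each +1 ion: O⁺ still has 5 valence electrons; C⁺ still has 3 valence electrons; P⁺ still has 4 valence electrons.
All are still removing valence electrons, so compare the +1 ions as you would atoms: IE_2 generally rises across a period (higher Z_eff) and falls down a group (larger shell), subject to the usual subshell exceptions.
Valence configurations: O⁺ [He]2s²2p³, C⁺ [He]2s²2p¹, P⁺ [Ne]3s²3p².
Tabulated IE_2 (kJ/mol): O 3388, C 2353, P 1907.
Hence IE_2: P < C < O.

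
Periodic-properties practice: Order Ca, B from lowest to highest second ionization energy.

Ca < B

Consider each +1 ion: Ca⁺ still has 1 valence electron; B⁺ still has 2 valence electrons.
All are still removing valence electrons, so compare the +1 ions as you would atoms: IE_2 generally rises across a period (higher Z_eff) and falls down a group (larger shell), subject to the usual subshell exceptions.
Valence configurations: Ca⁺ [Ar]4s¹, B⁺ [He]2s².
Approximate IE_2 values (kJ/mol): Ca 1145, B 2427.
So the second ionization energies run Ca < B.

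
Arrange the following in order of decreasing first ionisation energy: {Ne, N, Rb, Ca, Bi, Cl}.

N is in period 2, group 15; Ne is in period 2, group 18; Cl is in period 3, group 17; Ca is in period 4, group 2; Rb is in period 5, group 1; Bi is in period 6, group 15.
Removing the outermost electron gets harder across a period and easier down a group.
Here both period and group differ, so the two effects have to be weighed against each other.
Ca > Rb: both effects reinforce here, so Ca is clearly the higher of the two.
Bi > Ca: the two effects oppose for this pair; the across-period effect wins (703 vs 590 kJ/mol).
Cl > Bi: both effects reinforce here, so Cl is clearly the higher of the two.
N > Cl: period and group pull opposite ways; the down-group shift dominates (1402 vs 1251 kJ/mol).
Ne > N: both are in period 2; the period trend gives Ne the larger value.
Tabulated first ionization energy (kJ/mol): N 1402, Ne 2081, Cl 1251, Ca 590, Rb 403, Bi 703.
So from highest to lowest: Ne > N > Cl > Bi > Ca > Rb.

Ne > N > Cl > Bi > Ca > Rb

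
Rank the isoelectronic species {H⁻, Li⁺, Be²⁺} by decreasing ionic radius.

All of these have 2 electrons, so size is governed by nuclear charge alone: the more protons, the stronger the pull on the same electron cloud, and the smaller the ion.
Nuclear charges: Be²⁺ (Z=4), Li⁺ (Z=3), H⁻ (Z=1).
Largest to smallest: H⁻ > Li⁺ > Be²⁺.

H⁻ > Li⁺ > Be²⁺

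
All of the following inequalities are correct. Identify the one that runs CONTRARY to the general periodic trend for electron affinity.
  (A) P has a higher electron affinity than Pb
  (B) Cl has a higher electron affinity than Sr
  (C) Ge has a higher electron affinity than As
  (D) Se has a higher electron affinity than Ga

(C)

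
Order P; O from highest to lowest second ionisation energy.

O > P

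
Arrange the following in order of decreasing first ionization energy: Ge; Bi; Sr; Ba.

Ge is in period 4, group 14; Sr is in period 5, group 2; Ba is in period 6, group 2; Bi is in period 6, group 15.
Removing the outermost electron gets harder across a period and easier down a group.
Neither a single period nor a single group — weigh both effects.
Sr > Ba: Sr sits above Ba in group 2, so the down-group effect alone puts Sr higher.
Bi > Sr: the two effects oppose for this pair; the across-period effect wins (703 vs 550 kJ/mol).
Ge > Bi: period and group pull opposite ways; the down-group shift dominates (762 vs 703 kJ/mol).
Approximate values (kJ/mol): Ge 762, Sr 550, Ba 503, Bi 703.
So from highest to lowest: Ge > Bi > Sr > Ba.

Ge > Bi > Sr > Ba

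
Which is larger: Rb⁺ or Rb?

Forming Rb⁺ removes 1 electron from Rb. Fewer electrons for the same nuclear charge means less shielding and a higher Z_eff on the remaining electrons, and for main-group metals the entire outer shell is lost.
A cation is smaller than its parent atom: Rb⁺ < Rb.

Rb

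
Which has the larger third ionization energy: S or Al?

S

The third ionization energy removes an electron from the +2 ion. For each element: S²⁺ still has 4 valence electrons; Al²⁺ still has 1 valence electron.
All are still removing valence electrons, so compare the +2 ions as you would atoms: IE_3 generally rises across a period (higher Z_eff) and falls down a group (larger shell), subject to the usual subshell exceptions.
Valence configurations: S²⁺ [Ne]3s²3p², Al²⁺ [Ne]3s¹.
Tabulated IE_3 (kJ/mol): S 3357, Al 2745.
So the third ionization energies run Al < S.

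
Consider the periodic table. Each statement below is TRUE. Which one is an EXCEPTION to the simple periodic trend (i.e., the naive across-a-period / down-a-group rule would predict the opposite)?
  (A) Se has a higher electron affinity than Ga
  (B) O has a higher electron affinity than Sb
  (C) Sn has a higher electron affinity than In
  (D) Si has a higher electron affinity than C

The general trend: electron affinity increases across a period and decreases down a group.
(A) Se (period 4, group 16) vs Ga (period 4, group 13): the stated order agrees with the simple trend.
(B) O (period 2, group 16) vs Sb (period 5, group 15): the stated order agrees with the simple trend.
(C) Sn (period 5, group 14) vs In (period 5, group 13): the stated order agrees with the simple trend.
(D) Si (period 3, group 14) vs C (period 2, group 14): the stated order contradicts the simple trend.
The exception is (D): Si's larger, more diffuse 3p orbitals accept an added electron slightly more readily than C's compact 2p.

(D)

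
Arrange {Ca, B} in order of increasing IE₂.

Ca < B

After 1 electron has been removed, what remains? Ca⁺ still has 1 valence electron; B⁺ still has 2 valence electrons.
All are still removing valence electrons, so compare the +1 ions as you would atoms: IE_2 generally rises across a period (higher Z_eff) and falls down a group (larger shell), subject to the usual subshell exceptions.
Valence configurations: Ca⁺ [Ar]4s¹, B⁺ [He]2s².
Approximate IE_2 values (kJ/mol): Ca 1145, B 2427.
Putting it together, IE_2: Ca < B.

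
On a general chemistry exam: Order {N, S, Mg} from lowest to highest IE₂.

After 1 electron has been removed, what remains? N⁺ still has 4 valence electrons; S⁺ still has 5 valence electrons; Mg⁺ still has 1 valence electron.
All are still removing valence electrons, so compare the +1 ions as you would atoms: IE_2 generally rises across a period (higher Z_eff) and falls down a group (larger shell), subject to the usual subshell exceptions.
Valence configurations: N⁺ [He]2s²2p², S⁺ [Ne]3s²3p³, Mg⁺ [Ne]3s¹.
Tabulated IE_2 (kJ/mol): N 2856, S 2252, Mg 1451.
Hence IE_2: Mg < S < N.

Mg, S, N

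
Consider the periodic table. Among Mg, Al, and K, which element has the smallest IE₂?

Consider each +1 ion: Mg⁺ still has 1 valence electron; Al⁺ still has 2 valence electrons; K⁺ is the bare [Ar] core.
Core electrons are held far more tightly than valence electrons, so K tops the IE_2 order.
Valence configurations: Mg⁺ [Ne]3s¹, Al⁺ [Ne]3s².
The numbers (kJ/mol): Mg 1451, Al 1817, K 3052.
Hence IE_2: Mg < Al < K.

Mg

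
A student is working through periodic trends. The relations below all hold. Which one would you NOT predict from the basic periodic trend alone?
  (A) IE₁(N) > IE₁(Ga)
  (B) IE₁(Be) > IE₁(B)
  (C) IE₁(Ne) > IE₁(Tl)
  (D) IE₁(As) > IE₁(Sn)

(B)

The general trend: first ionization energy increases across a period and decreases down a group.
(A) N (period 2, group 15) vs Ga (period 4, group 13): the stated order agrees with the simple trend.
(B) Be (period 2, group 2) vs B (period 2, group 13): the stated order contradicts the simple trend.
(C) Ne (period 2, group 18) vs Tl (period 6, group 13): the stated order agrees with the simple trend.
(D) As (period 4, group 15) vs Sn (period 5, group 14): the stated order agrees with the simple trend.
The exception is (B): removing B's lone 2p electron is easier than breaking Be's filled 2s².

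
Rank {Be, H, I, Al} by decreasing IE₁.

H is in period 1, group 1; Be is in period 2, group 2; Al is in period 3, group 13; I is in period 5, group 17.
Removing the outermost electron gets harder across a period and easier down a group.
Here both period and group differ, so the two effects have to be weighed against each other.
Be > Al: the two effects oppose for this pair; the down-group effect wins (900 vs 578 kJ/mol).
I > Be: period and group pull opposite ways; the across-period shift dominates (1008 vs 900 kJ/mol).
H > I: the two effects oppose for this pair; the down-group effect wins (1312 vs 1008 kJ/mol).
Tabulated first ionization energy (kJ/mol): H 1312, Be 900, Al 578, I 1008.
So from highest to lowest: H > I > Be > Al.

H, I, Be, Al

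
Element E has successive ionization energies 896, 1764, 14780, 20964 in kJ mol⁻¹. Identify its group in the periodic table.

Group 2

Look for the largest jump between consecutive ionization energies: IE3/IE2 ≈ 8.4, far larger than any earlier ratio.
That jump marks the point where a core electron is being removed. So the atom has 2 valence electrons.
A main-group element with 2 valence electrons is in group 2.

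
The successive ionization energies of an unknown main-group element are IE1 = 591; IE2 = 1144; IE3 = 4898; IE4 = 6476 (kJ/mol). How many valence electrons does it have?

2

Look for the largest jump between consecutive ionization energies: IE3/IE2 ≈ 4.3, far larger than any earlier ratio.
That jump marks the point where a core electron is being removed. So the atom has 2 valence electrons.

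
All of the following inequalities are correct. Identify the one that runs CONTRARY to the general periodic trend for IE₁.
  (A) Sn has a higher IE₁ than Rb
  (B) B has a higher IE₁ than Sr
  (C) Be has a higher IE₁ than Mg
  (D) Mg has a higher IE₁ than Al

The general trend: IE₁ increases across a period and decreases down a group.
(A) Sn (period 5, group 14) vs Rb (period 5, group 1): the stated order agrees with the simple trend.
(B) B (period 2, group 13) vs Sr (period 5, group 2): the stated order agrees with the simple trend.
(C) Be (period 2, group 2) vs Mg (period 3, group 2): the stated order agrees with the simple trend.
(D) Mg (period 3, group 2) vs Al (period 3, group 13): the stated order contradicts the simple trend.
The exception is (D): Al's single 3p electron is easier to remove than one from Mg's filled 3s².

(D)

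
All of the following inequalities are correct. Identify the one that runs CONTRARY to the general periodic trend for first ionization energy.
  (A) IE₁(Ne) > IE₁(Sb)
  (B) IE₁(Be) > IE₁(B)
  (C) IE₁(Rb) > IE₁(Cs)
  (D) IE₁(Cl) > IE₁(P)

(B)

The general trend: first ionization energy increases across a period and decreases down a group.
(A) Ne (period 2, group 18) vs Sb (period 5, group 15): the stated order agrees with the simple trend.
(B) Be (period 2, group 2) vs B (period 2, group 13): the stated order contradicts the simple trend.
(C) Rb (period 5, group 1) vs Cs (period 6, group 1): the stated order agrees with the simple trend.
(D) Cl (period 3, group 17) vs P (period 3, group 15): the stated order agrees with the simple trend.
The exception is (B): removing B's lone 2p electron is easier than breaking Be's filled 2s².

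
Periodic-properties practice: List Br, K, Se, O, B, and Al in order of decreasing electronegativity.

B is in period 2, group 13; O is in period 2, group 16; Al is in period 3, group 13; K is in period 4, group 1; Se is in period 4, group 16; Br is in period 4, group 17.
Electronegativity increases across a period and decreases down a group, tracking effective nuclear charge and atomic size.
Here both period and group differ, so the two effects have to be weighed against each other.
Al > K: relative to K, both the across-period and down-group shifts push Al's electronegativity up.
B > Al: they share group 13; the group trend gives B the larger value.
Se > B: period and group pull opposite ways; the across-period shift dominates (2.55 vs 2.04).
Br > Se: Br lies to the right of Se in period 4, so the across-period effect alone puts Br higher.
O > Br: period and group pull opposite ways; the down-group shift dominates (3.44 vs 2.96).
For reference (Pauling): B 2.04, O 3.44, Al 1.61, K 0.82, Se 2.55, Br 2.96.
So from highest to lowest: O > Br > Se > B > Al > K.

O > Br > Se > B > Al > K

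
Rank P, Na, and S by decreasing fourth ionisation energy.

The fourth ionization energy removes an electron from the +3 ion. For each element: P³⁺ still has 2 valence electrons; Na³⁺ is already 2 electrons into the core; S³⁺ still has 3 valence electrons.
Breaking into a closed-shell core is much more expensive than removing a leftover valence electron — Na has the largest IE_4 here.
Valence configurations: P³⁺ [Ne]3s², S³⁺ [Ne]3s²3p¹.
S³⁺ loses a lone 3p electron whereas P³⁺ must break into a filled 3s² pair, so IE_4(P) > IE_4(S) even though S has the higher nuclear charge.
The numbers (kJ/mol): P 4964, Na 9543, S 4556.
Putting it together, IE_4: S < P < Na.

Na, P, S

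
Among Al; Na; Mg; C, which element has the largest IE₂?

Na

IE_2 is the cost of taking one more electron from the +1 cation: Al⁺ still has 2 valence electrons; Na⁺ is the bare [Ne] core; Mg⁺ still has 1 valence electron; C⁺ still has 3 valence electrons.
Pulling an electron out of a noble-gas core costs far more than removing a remaining valence electron, so Na sits at the high end of IE_2.
Valence configurations: Al⁺ [Ne]3s², Mg⁺ [Ne]3s¹, C⁺ [He]2s²2p¹.
Tabulated IE_2 (kJ/mol): Al 1817, Na 4562, Mg 1451, C 2353.
So the second ionization energies run Mg < Al < C < Na.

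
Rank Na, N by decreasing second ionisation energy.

Na > N

After 1 electron has been removed, what remains? Na⁺ is the bare [Ne] core; N⁺ still has 4 valence electrons.
Breaking into a closed-shell core is much more expensive than removing a leftover valence electron — Na has the largest IE_2 here.
Tabulated IE_2 (kJ/mol): Na 4562, N 2856.
Overall IE_2 order: N < Na.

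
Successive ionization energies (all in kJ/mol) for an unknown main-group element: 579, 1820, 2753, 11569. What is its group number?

Look for the largest jump between consecutive ionization energies: IE4/IE3 ≈ 4.2, far larger than any earlier ratio.
That jump marks the point where a core electron is being removed. So the atom has 3 valence electrons.
A main-group element with 3 valence electrons is in group 13.

Group 13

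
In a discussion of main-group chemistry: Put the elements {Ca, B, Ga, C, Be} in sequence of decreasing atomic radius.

Ca > Ga > Be > B > C

Atomic radius shrinks across a period as nuclear charge pulls the same shell inward, and grows down a group as new shells are added.
Here both period and group differ, so the two effects have to be weighed against each other.
B > C: both are in period 2; the period trend gives B the larger value.
Be > B: Be lies to the left of B in period 2, so the across-period effect alone puts Be larger.
Ga > Be: period and group pull opposite ways; the down-group shift dominates (124 vs 102 pm).
Ca > Ga: Ca lies to the left of Ga in period 4, so the across-period effect alone puts Ca larger.
Tabulated atomic radius (pm): Be 102, B 85, C 75, Ca 171, Ga 124.
So from largest to smallest: Ca > Ga > Be > B > C.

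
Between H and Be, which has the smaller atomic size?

H

H is in period 1, group 1; Be is in period 2, group 2.
Radius decreases left→right (rising Z_eff, same n) and increases top→bottom (higher n).
These sit on a diagonal, where the across-period and down-group effects partly cancel.
Be > H: the two effects oppose for this pair; the down-group effect wins (102 vs 32 pm).
For reference (pm): H 32, Be 102.
So H has the smaller atomic size (H < Be).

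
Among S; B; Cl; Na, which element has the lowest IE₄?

S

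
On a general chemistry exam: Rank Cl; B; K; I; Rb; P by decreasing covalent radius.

B is in period 2, group 13; P is in period 3, group 15; Cl is in period 3, group 17; K is in period 4, group 1; Rb is in period 5, group 1; I is in period 5, group 17.
Atomic radius shrinks across a period as nuclear charge pulls the same shell inward, and grows down a group as new shells are added.
These span different periods and groups, so the two trends combine.
Cl > B: period and group pull opposite ways; the down-group shift dominates (99 vs 85 pm).
P > Cl: both are in period 3; the period trend gives P the larger value.
I > P: the two effects oppose for this pair; the down-group effect wins (133 vs 111 pm).
K > I: period and group pull opposite ways; the across-period shift dominates (196 vs 133 pm).
Rb > K: they share group 1; the group trend gives Rb the larger value.
Approximate values (pm): B 85, P 111, Cl 99, K 196, Rb 210, I 133.
So from largest to smallest: Rb > K > I > P > Cl > B.

Rb, K, I, P, Cl, B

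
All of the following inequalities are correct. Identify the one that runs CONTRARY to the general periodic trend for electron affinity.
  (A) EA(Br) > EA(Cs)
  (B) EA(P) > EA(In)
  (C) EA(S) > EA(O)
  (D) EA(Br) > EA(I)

The general trend: electron affinity increases across a period and decreases down a group.
(A) Br (period 4, group 17) vs Cs (period 6, group 1): the stated order agrees with the simple trend.
(B) P (period 3, group 15) vs In (period 5, group 13): the stated order agrees with the simple trend.
(C) S (period 3, group 16) vs O (period 2, group 16): the stated order contradicts the simple trend.
(D) Br (period 4, group 17) vs I (period 5, group 17): the stated order agrees with the simple trend.
The exception is (C): the compact 2p subshell of O repels the added electron more than S's larger 3p does.

(C)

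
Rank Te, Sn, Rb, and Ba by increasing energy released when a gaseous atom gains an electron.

Ba < Rb < Sn < Te

Rb is in period 5, group 1; Sn is in period 5, group 14; Te is in period 5, group 16; Ba is in period 6, group 2.
Atoms with high Z_eff and room in the valence shell (especially the halogens) have the most exothermic electron affinities.
These span different periods and groups, so the two trends combine.
Rb > Ba: period and group pull opposite ways; the down-group shift dominates (47 vs 14 kJ/mol).
Sn > Rb: Sn lies to the right of Rb in period 5, so the across-period effect alone puts Sn higher.
Te > Sn: Te lies to the right of Sn in period 5, so the across-period effect alone puts Te higher.
Approximate values (kJ/mol): Rb 47, Sn 107, Te 190, Ba 14.
So from lowest to highest: Ba < Rb < Sn < Te.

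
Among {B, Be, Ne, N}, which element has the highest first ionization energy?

Removing the outermost electron gets harder across a period and easier down a group.
All lie in period 2; the across-period trend (first ionization energy increases left to right) applies, with the exception below.
Note the exception: Be has a higher first ionization energy than B, contrary to the simple trend — removing B's lone 2p electron is easier than breaking Be's filled 2s².
For reference (kJ/mol): Be 900, B 801, N 1402, Ne 2081.
The highest first ionization energy among these belongs to Ne.

Ne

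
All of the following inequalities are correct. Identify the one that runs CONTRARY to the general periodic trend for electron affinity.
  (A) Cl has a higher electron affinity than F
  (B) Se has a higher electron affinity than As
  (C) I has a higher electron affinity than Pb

The general trend: electron affinity increases across a period and decreases down a group.
(A) Cl (period 3, group 17) vs F (period 2, group 17): the stated order contradicts the simple trend.
(B) Se (period 4, group 16) vs As (period 4, group 15): the stated order agrees with the simple trend.
(C) I (period 5, group 17) vs Pb (period 6, group 14): the stated order agrees with the simple trend.
The exception is (A): F's small 2p subshell makes the incoming electron feel strong e⁻–e⁻ repulsion, so Cl actually releases more energy on gaining an electron.

(A)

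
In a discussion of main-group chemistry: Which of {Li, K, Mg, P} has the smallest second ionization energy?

Mg

IE_2 is the cost of taking one more electron from the +1 cation: Li⁺ is the bare [He] core; K⁺ is the bare [Ar] core; Mg⁺ still has 1 valence electron; P⁺ still has 4 valence electrons.
Core electrons are held far more tightly than valence electrons, so K and Li top the IE_2 order.
Valence configurations: Mg⁺ [Ne]3s¹, P⁺ [Ne]3s²3p².
Approximate IE_2 values (kJ/mol): Li 7298, K 3052, Mg 1451, P 1907.
Hence IE_2: Mg < P < K < Li.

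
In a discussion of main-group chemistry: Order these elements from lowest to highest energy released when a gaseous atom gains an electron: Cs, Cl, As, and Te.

Cl is in period 3, group 17; As is in period 4, group 15; Te is in period 5, group 16; Cs is in period 6, group 1.
EA tends to increase across a period and decrease down a group, though the pattern is less regular than for IE or radius.
These span different periods and groups, so the two trends combine.
As > Cs: relative to Cs, both the across-period and down-group shifts push As's electron affinity up.
Te > As: the two effects oppose for this pair; the across-period effect wins (190 vs 78 kJ/mol).
Cl > Te: both effects reinforce here, so Cl is clearly the higher of the two.
Approximate values (kJ/mol): Cl 349, As 78, Te 190, Cs 46.
So from lowest to highest: Cs < As < Te < Cl.

Cs < As < Te < Cl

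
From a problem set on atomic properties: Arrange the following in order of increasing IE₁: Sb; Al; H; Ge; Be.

Al < Ge < Sb < Be < H

H is in period 1, group 1; Be is in period 2, group 2; Al is in period 3, group 13; Ge is in period 4, group 14; Sb is in period 5, group 15.
Across a period the outer electron is held more tightly (higher IE₁); down a group it sits in a higher shell, more shielded, and comes off more easily.
These sit on a diagonal, where the across-period and down-group effects partly cancel.
Ge > Al: period and group pull opposite ways; the across-period shift dominates (762 vs 578 kJ/mol).
Sb > Ge: the two effects oppose for this pair; the across-period effect wins (831 vs 762 kJ/mol).
Be > Sb: the two effects oppose for this pair; the down-group effect wins (900 vs 831 kJ/mol).
H > Be: the two effects oppose for this pair; the down-group effect wins (1312 vs 900 kJ/mol).
Tabulated first ionization energy (kJ/mol): H 1312, Be 900, Al 578, Ge 762, Sb 831.
So from lowest to highest: Al < Ge < Sb < Be < H.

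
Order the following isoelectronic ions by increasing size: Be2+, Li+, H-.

All of these have 2 electrons, so size is governed by nuclear charge alone: the more protons, the stronger the pull on the same electron cloud, and the smaller the ion.
Nuclear charges: Be2+ (Z=4), Li+ (Z=3), H- (Z=1).
Smallest to largest: Be2+ < Li+ < H-.

Be2+ < Li+ < H-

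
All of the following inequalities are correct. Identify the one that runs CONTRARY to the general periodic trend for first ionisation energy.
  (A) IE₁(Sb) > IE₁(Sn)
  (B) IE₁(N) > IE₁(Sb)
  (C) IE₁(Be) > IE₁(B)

(C)

The general trend: first ionisation energy increases across a period and decreases down a group.
(A) Sb (period 5, group 15) vs Sn (period 5, group 14): the stated order agrees with the simple trend.
(B) N (period 2, group 15) vs Sb (period 5, group 15): the stated order agrees with the simple trend.
(C) Be (period 2, group 2) vs B (period 2, group 13): the stated order contradicts the simple trend.
The exception is (C): removing B's lone 2p electron is easier than breaking Be's filled 2s².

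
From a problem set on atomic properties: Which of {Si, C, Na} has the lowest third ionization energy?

Si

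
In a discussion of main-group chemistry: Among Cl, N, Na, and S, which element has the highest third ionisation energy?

Na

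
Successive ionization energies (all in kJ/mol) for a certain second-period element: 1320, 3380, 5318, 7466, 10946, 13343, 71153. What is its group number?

Group 16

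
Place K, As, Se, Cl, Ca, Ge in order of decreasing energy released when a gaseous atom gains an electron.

Cl is in period 3, group 17; K is in period 4, group 1; Ca is in period 4, group 2; Ge is in period 4, group 14; As is in period 4, group 15; Se is in period 4, group 16.
EA tends to increase across a period and decrease down a group, though the pattern is less regular than for IE or radius.
These span different periods and groups, so the two trends combine.
K > Ca: this pair runs against the simple trend — see the exception note.
As > K: both are in period 4; the period trend gives As the larger value.
Ge > As: this pair runs against the simple trend — see the exception note.
Se > Ge: both are in period 4; the period trend gives Se the larger value.
Cl > Se: relative to Se, both the across-period and down-group shifts push Cl's electron affinity up.
Note the exception: K has a higher electron affinity than Ca, contrary to the simple trend — adding an electron to Ca (ns²) has to open a new, higher-energy np subshell, which is unfavourable.
Note the exception: Ge has a higher electron affinity than As, contrary to the simple trend — adding an electron to As's half-filled 4p³ is unfavourable, so Ge (4p²) has the more exothermic EA.
Approximate values (kJ/mol): Cl 349, K 48, Ca 2, Ge 119, As 78, Se 195.
So from highest to lowest: Cl > Se > Ge > As > K > Ca.

Cl, Se, Ge, As, K, Ca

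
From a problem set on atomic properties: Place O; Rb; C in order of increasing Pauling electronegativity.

Rb < C < O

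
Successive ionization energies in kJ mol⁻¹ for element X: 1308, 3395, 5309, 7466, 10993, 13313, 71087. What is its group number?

Group 16

Look for the largest jump between consecutive ionization energies: IE7/IE6 ≈ 5.3, far larger than any earlier ratio.
That jump marks the point where a core electron is being removed. So the atom has 6 valence electrons.
A main-group element with 6 valence electrons is in group 16.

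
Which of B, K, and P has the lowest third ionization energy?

IE_3 is the cost of taking one more electron from the +2 cation: B²⁺ still has 1 valence electron; K²⁺ is already 1 electron into the core; P²⁺ still has 3 valence electrons.
Pulling an electron out of a noble-gas core costs far more than removing a remaining valence electron, so K sits at the high end of IE_3.
Valence configurations: B²⁺ [He]2s¹, P²⁺ [Ne]3s²3p¹.
Tabulated IE_3 (kJ/mol): B 3660, K 4420, P 2914.
So the third ionization energies run P < B < K.

P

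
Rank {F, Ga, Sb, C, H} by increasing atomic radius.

H, F, C, Ga, Sb

H is in period 1, group 1; C is in period 2, group 14; F is in period 2, group 17; Ga is in period 4, group 13; Sb is in period 5, group 15.
Across a period the added protons contract the valence shell; down a group each new principal shell makes the atom larger.
Neither a single period nor a single group — weigh both effects.
F > H: the two effects oppose for this pair; the down-group effect wins (64 vs 32 pm).
C > F: C lies to the left of F in period 2, so the across-period effect alone puts C larger.
Ga > C: both effects reinforce here, so Ga is clearly the larger of the two.
Sb > Ga: period and group pull opposite ways; the down-group shift dominates (140 vs 124 pm).
Tabulated atomic radius (pm): H 32, C 75, F 64, Ga 124, Sb 140.
So from smallest to largest: H < F < C < Ga < Sb.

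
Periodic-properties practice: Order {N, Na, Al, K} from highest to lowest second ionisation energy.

After 1 electron has been removed, what remains? N⁺ still has 4 valence electrons; Na⁺ is the bare [Ne] core; Al⁺ still has 2 valence electrons; K⁺ is the bare [Ar] core.
Core electrons are held far more tightly than valence electrons, so K and Na top the IE_2 order.
Valence configurations: N⁺ [He]2s²2p², Al⁺ [Ne]3s².
Approximate IE_2 values (kJ/mol): N 2856, Na 4562, Al 1817, K 3052.
Putting it together, IE_2: Al < N < K < Na.

Na > K > N > Al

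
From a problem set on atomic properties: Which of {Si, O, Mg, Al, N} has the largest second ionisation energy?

IE_2 is the cost of taking one more electron from the +1 cation: Si⁺ still has 3 valence electrons; O⁺ still has 5 valence electrons; Mg⁺ still has 1 valence electron; Al⁺ still has 2 valence electrons; N⁺ still has 4 valence electrons.
All are still removing valence electrons, so compare the +1 ions as you would atoms: IE_2 generally rises across a period (higher Z_eff) and falls down a group (larger shell), subject to the usual subshell exceptions.
Valence configurations: Si⁺ [Ne]3s²3p¹, O⁺ [He]2s²2p³, Mg⁺ [Ne]3s¹, Al⁺ [Ne]3s², N⁺ [He]2s²2p².
Si⁺ loses a lone 3p electron whereas Al⁺ must break into a filled 3s² pair, so IE_2(Al) > IE_2(Si) even though Si has the higher nuclear charge.
Approximate IE_2 values (kJ/mol): Si 1577, O 3388, Mg 1451, Al 1817, N 2856.
So the second ionization energies run Mg < Si < Al < N < O.

O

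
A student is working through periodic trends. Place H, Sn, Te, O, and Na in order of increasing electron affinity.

Na, H, Sn, O, Te

Atoms with high Z_eff and room in the valence shell (especially the halogens) have the most exothermic electron affinities.
These span different periods and groups, so the two trends combine.
H > Na: H sits above Na in group 1, so the down-group effect alone puts H higher.
Sn > H: period and group pull opposite ways; the across-period shift dominates (107 vs 73 kJ/mol).
O > Sn: both effects reinforce here, so O is clearly the higher of the two.
Te > O: this pair runs against the simple trend — see the exception note.
Note the exception: Te has a higher electron affinity than O, contrary to the simple trend — O's compact 2p subshell gives strong electron–electron repulsion on the added electron.
Tabulated electron affinity (kJ/mol): H 73, O 141, Na 53, Sn 107, Te 190.
So from lowest to highest: Na < H < Sn < O < Te.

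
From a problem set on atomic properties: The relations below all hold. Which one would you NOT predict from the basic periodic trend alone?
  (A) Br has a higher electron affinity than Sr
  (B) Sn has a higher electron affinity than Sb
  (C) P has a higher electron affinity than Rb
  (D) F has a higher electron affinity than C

The general trend: electron affinity increases across a period and decreases down a group.
(A) Br (period 4, group 17) vs Sr (period 5, group 2): the stated order agrees with the simple trend.
(B) Sn (period 5, group 14) vs Sb (period 5, group 15): the stated order contradicts the simple trend.
(C) P (period 3, group 15) vs Rb (period 5, group 1): the stated order agrees with the simple trend.
(D) F (period 2, group 17) vs C (period 2, group 14): the stated order agrees with the simple trend.
The exception is (B): adding an electron to Sb's half-filled 5p³ is unfavourable, so Sn has the more exothermic EA.

(B)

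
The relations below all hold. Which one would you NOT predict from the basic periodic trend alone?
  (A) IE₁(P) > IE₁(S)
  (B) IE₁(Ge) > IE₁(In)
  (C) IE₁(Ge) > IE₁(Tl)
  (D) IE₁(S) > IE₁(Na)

The general trend: IE₁ increases across a period and decreases down a group.
(A) P (period 3, group 15) vs S (period 3, group 16): the stated order contradicts the simple trend.
(B) Ge (period 4, group 14) vs In (period 5, group 13): the stated order agrees with the simple trend.
(C) Ge (period 4, group 14) vs Tl (period 6, group 13): the stated order agrees with the simple trend.
(D) S (period 3, group 16) vs Na (period 3, group 1): the stated order agrees with the simple trend.
The exception is (A): S (3p⁴) ionizes more easily than half-filled P (3p³) because the paired 3p electron in S is pushed out by e⁻–e⁻ repulsion.

(A)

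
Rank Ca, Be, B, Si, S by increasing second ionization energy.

After 1 electron has been removed, what remains? Ca⁺ still has 1 valence electron; Be⁺ still has 1 valence electron; B⁺ still has 2 valence electrons; Si⁺ still has 3 valence electrons; S⁺ still has 5 valence electrons.
All are still removing valence electrons, so compare the +1 ions as you would atoms: IE_2 generally rises across a period (higher Z_eff) and falls down a group (larger shell), subject to the usual subshell exceptions.
Valence configurations: Ca⁺ [Ar]4s¹, Be⁺ [He]2s¹, B⁺ [He]2s², Si⁺ [Ne]3s²3p¹, S⁺ [Ne]3s²3p³.
Tabulated IE_2 (kJ/mol): Ca 1145, Be 1757, B 2427, Si 1577, S 2252.
Hence IE_2: Ca < Si < Be < S < B.

Ca, Si, Be, S, B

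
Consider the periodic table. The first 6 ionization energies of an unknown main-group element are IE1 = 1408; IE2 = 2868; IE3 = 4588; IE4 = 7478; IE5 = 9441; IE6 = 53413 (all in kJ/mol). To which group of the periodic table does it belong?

Look for the largest jump between consecutive ionization energies: IE6/IE5 ≈ 5.7, far larger than any earlier ratio.
That jump marks the point where a core electron is being removed. So the atom has 5 valence electrons.
A main-group element with 5 valence electrons is in group 15.

Group 15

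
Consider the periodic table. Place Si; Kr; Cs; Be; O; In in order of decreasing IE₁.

Kr > O > Be > Si > In > Cs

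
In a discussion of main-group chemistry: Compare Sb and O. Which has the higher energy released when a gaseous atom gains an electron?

O is in period 2, group 16; Sb is in period 5, group 15.
Electron affinity generally becomes more exothermic across a period toward the halogens and less exothermic down a group.
Neither a single period nor a single group — weigh both effects.
O > Sb: both effects reinforce here, so O is clearly the higher of the two.
Approximate values (kJ/mol): O 141, Sb 103.
So O has the higher energy released when a gaseous atom gains an electron (O > Sb).

O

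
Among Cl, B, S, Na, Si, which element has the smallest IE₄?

Si

The fourth ionization energy removes an electron from the +3 ion. For each element: Cl³⁺ still has 4 valence electrons; B³⁺ is the bare [He] core; S³⁺ still has 3 valence electrons; Na³⁺ is already 2 electrons into the core; Si³⁺ still has 1 valence electron.
Core electrons are held far more tightly than valence electrons, so Na and B top the IE_4 order.
Valence configurations: Cl³⁺ [Ne]3s²3p², S³⁺ [Ne]3s²3p¹, Si³⁺ [Ne]3s¹.
Approximate IE_4 values (kJ/mol): Cl 5159, B 25026, S 4556, Na 9543, Si 4356.
So the fourth ionization energies run Si < S < Cl < Na < B.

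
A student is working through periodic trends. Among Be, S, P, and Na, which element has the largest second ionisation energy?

IE_2 is the cost of taking one more electron from the +1 cation: Be⁺ still has 1 valence electron; S⁺ still has 5 valence electrons; P⁺ still has 4 valence electrons; Na⁺ is the bare [Ne] core.
Core electrons are held far more tightly than valence electrons, so Na tops the IE_2 order.
Valence configurations: Be⁺ [He]2s¹, S⁺ [Ne]3s²3p³, P⁺ [Ne]3s²3p².
The numbers (kJ/mol): Be 1757, S 2252, P 1907, Na 4562.
Hence IE_2: Be < P < S < Na.

Na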